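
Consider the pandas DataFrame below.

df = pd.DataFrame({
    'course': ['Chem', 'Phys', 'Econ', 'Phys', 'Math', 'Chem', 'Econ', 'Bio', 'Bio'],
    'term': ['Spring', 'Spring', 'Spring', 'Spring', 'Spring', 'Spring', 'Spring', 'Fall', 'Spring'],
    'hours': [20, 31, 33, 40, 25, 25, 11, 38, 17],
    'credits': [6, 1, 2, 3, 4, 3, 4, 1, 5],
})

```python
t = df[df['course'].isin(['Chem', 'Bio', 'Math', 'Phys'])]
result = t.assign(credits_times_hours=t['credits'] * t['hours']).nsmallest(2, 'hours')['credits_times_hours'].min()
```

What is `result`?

filter rows where course in ['Chem', 'Bio', 'Math', 'Phys']:
  course    term  hours  credits
0   Chem  Spring     20        6
1   Phys  Spring     31        1
3   Phys  Spring     40        3
4   Math  Spring     25        4
5   Chem  Spring     25        3
7    Bio    Fall     38        1
8    Bio  Spring     17        5
add column credits_times_hours = t['credits'] * t['hours']:
  course    term  hours  credits  credits_times_hours
0   Chem  Spring     20        6                  120
1   Phys  Spring     31        1                   31
3   Phys  Spring     40        3                  120
4   Math  Spring     25        4                  100
5   Chem  Spring     25        3                   75
7    Bio    Fall     38        1                   38
8    Bio  Spring     17        5                   85
take 2 rows with smallest hours:
  course    term  hours  credits  credits_times_hours
8    Bio  Spring     17        5                   85
0   Chem  Spring     20        6                  120
The min of column 'credits_times_hours' is 85.

85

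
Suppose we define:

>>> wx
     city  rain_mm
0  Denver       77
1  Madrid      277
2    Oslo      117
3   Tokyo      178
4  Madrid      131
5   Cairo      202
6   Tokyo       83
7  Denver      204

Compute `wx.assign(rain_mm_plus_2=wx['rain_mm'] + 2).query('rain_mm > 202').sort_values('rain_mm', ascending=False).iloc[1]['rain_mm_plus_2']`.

206

add column rain_mm_plus_2 = wx['rain_mm'] + 2:
     city  rain_mm  rain_mm_plus_2
0  Denver       77              79
1  Madrid      277             279
2    Oslo      117             119
3   Tokyo      178             180
4  Madrid      131             133
5   Cairo      202             204
6   Tokyo       83              85
7  Denver      204             206
filter rows where rain_mm > 202:
     city  rain_mm  rain_mm_plus_2
1  Madrid      277             279
7  Denver      204             206
sort by rain_mm descending:
     city  rain_mm  rain_mm_plus_2
1  Madrid      277             279
7  Denver      204             206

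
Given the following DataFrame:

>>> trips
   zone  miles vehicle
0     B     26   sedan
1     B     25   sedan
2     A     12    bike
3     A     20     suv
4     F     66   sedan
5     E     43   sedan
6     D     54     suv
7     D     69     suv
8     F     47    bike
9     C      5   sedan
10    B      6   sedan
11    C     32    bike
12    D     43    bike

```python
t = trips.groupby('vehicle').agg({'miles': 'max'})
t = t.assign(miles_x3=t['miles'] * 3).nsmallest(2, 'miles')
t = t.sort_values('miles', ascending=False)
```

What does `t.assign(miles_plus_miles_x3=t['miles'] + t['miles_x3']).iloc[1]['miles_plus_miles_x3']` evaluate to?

group by vehicle, max of miles:
         miles
vehicle       
bike        47
sedan       66
suv         69
add column miles_x3 = t['miles'] * 3:
         miles  miles_x3
vehicle                 
bike        47       141
sedan       66       198
suv         69       207
take 2 rows with smallest miles:
         miles  miles_x3
vehicle                 
bike        47       141
sedan       66       198
sort by miles descending:
         miles  miles_x3
vehicle                 
sedan       66       198
bike        47       141
add column miles_plus_miles_x3 = t['miles'] + t['miles_x3']:
         miles  miles_x3  miles_plus_miles_x3
vehicle                                      
sedan       66       198                  264
bike        47       141                  188
value at position 1, column 'miles_plus_miles_x3' → 188

188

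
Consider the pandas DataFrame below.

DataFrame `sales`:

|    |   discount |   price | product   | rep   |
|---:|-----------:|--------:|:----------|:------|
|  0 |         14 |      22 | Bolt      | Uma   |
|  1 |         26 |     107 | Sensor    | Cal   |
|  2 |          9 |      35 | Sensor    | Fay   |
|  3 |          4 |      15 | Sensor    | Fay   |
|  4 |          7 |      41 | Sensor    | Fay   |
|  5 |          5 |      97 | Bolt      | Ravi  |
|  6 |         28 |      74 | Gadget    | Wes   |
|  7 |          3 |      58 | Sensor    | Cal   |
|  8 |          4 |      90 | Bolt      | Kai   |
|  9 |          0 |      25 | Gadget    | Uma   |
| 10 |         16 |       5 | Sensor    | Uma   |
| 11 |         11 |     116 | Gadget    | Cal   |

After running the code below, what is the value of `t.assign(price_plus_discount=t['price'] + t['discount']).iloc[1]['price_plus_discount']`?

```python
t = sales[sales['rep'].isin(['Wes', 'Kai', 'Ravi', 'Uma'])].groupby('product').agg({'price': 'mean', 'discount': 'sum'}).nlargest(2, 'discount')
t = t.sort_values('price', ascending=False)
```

filter rows where rep in ['Wes', 'Kai', 'Ravi', 'Uma']:
    discount  price product   rep
0         14     22    Bolt   Uma
5          5     97    Bolt  Ravi
6         28     74  Gadget   Wes
8          4     90    Bolt   Kai
9          0     25  Gadget   Uma
10        16      5  Sensor   Uma
group by product: mean(price), sum(discount):
             price  discount
product                     
Bolt     69.666667        23
Gadget   49.500000        28
Sensor    5.000000        16
take 2 rows with largest discount:
             price  discount
product                     
Gadget   49.500000        28
Bolt     69.666667        23
sort by price descending:
             price  discount
product                     
Bolt     69.666667        23
Gadget   49.500000        28
add column price_plus_discount = t['price'] + t['discount']:
             price  discount  price_plus_discount
product                                          
Bolt     69.666667        23            92.666667
Gadget   49.500000        28            77.500000

77.5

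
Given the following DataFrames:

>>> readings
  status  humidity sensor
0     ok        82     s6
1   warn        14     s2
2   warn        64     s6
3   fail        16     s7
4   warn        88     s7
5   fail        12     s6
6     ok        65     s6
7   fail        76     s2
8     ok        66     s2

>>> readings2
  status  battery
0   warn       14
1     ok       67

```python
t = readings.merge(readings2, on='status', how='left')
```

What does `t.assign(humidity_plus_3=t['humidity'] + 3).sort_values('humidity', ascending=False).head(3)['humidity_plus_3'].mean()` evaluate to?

merge on 'status' (how='left') → 9 rows:
  status  humidity sensor  battery
0     ok        82     s6     67.0
1   warn        14     s2     14.0
2   warn        64     s6     14.0
3   fail        16     s7      NaN
4   warn        88     s7     14.0
5   fail        12     s6      NaN
6     ok        65     s6     67.0
7   fail        76     s2      NaN
8     ok        66     s2     67.0
add column humidity_plus_3 = t['humidity'] + 3:
  status  humidity sensor  battery  humidity_plus_3
0     ok        82     s6     67.0               85
1   warn        14     s2     14.0               17
2   warn        64     s6     14.0               67
3   fail        16     s7      NaN               19
4   warn        88     s7     14.0               91
5   fail        12     s6      NaN               15
6     ok        65     s6     67.0               68
7   fail        76     s2      NaN               79
8     ok        66     s2     67.0               69
sort by humidity descending:
  status  humidity sensor  battery  humidity_plus_3
4   warn        88     s7     14.0               91
0     ok        82     s6     67.0               85
7   fail        76     s2      NaN               79
8     ok        66     s2     67.0               69
6     ok        65     s6     67.0               68
2   warn        64     s6     14.0               67
3   fail        16     s7      NaN               19
1   warn        14     s2     14.0               17
5   fail        12     s6      NaN               15
take first 3 rows:
  status  humidity sensor  battery  humidity_plus_3
4   warn        88     s7     14.0               91
0     ok        82     s6     67.0               85
7   fail        76     s2      NaN               79
Taking the mean of column 'humidity_plus_3' gives 85.0.

85.0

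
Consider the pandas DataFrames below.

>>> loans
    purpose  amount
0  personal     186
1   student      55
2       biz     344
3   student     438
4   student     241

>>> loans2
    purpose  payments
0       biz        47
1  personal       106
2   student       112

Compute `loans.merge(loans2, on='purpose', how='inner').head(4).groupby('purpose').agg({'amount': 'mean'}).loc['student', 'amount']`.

merge on 'purpose' (how='inner') → 5 rows:
    purpose  amount  payments
0  personal     186       106
1   student      55       112
2       biz     344        47
3   student     438       112
4   student     241       112
take first 4 rows:
    purpose  amount  payments
0  personal     186       106
1   student      55       112
2       biz     344        47
3   student     438       112
group by purpose, mean of amount:
          amount
purpose         
biz        344.0
personal   186.0
student    246.5
The value at row 'student', column 'amount' is 246.5.

246.5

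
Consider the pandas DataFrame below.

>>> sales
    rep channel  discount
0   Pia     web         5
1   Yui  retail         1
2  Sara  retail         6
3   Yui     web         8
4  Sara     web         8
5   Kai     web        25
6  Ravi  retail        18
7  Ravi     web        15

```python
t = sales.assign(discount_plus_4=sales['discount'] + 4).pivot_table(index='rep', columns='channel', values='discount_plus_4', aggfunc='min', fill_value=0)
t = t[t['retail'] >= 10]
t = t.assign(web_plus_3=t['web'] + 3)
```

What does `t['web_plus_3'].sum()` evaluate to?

add column discount_plus_4 = sales['discount'] + 4:
    rep channel  discount  discount_plus_4
0   Pia     web         5                9
1   Yui  retail         1                5
2  Sara  retail         6               10
3   Yui     web         8               12
4  Sara     web         8               12
5   Kai     web        25               29
6  Ravi  retail        18               22
7  Ravi     web        15               19
pivot: rows=rep, cols=channel, min(discount_plus_4):
channel  retail  web
rep                 
Kai           0   29
Pia           0    9
Ravi         22   19
Sara         10   12
Yui           5   12
filter rows where retail >= 10:
channel  retail  web
rep                 
Ravi         22   19
Sara         10   12
add column web_plus_3 = t['web'] + 3:
channel  retail  web  web_plus_3
rep                             
Ravi         22   19          22
Sara         10   12          15
The sum of column 'web_plus_3' is 37.

37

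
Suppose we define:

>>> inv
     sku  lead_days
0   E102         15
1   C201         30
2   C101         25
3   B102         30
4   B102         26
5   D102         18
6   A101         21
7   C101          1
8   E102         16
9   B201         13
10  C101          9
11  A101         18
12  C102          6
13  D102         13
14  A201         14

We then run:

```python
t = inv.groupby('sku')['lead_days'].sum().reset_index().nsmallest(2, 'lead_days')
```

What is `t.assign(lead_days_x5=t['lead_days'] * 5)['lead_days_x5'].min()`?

group by sku, sum of lead_days:
sku
A101    39
A201    14
B102    56
B201    13
C101    35
C102     6
C201    30
D102    31
E102    31
Name: lead_days, dtype: int64
reset_index():
    sku  lead_days
0  A101         39
1  A201         14
2  B102         56
3  B201         13
4  C101         35
5  C102          6
6  C201         30
7  D102         31
8  E102         31
take 2 rows with smallest lead_days:
    sku  lead_days
5  C102          6
3  B201         13
add column lead_days_x5 = t['lead_days'] * 5:
    sku  lead_days  lead_days_x5
5  C102          6            30
3  B201         13            65
Hence 30.

30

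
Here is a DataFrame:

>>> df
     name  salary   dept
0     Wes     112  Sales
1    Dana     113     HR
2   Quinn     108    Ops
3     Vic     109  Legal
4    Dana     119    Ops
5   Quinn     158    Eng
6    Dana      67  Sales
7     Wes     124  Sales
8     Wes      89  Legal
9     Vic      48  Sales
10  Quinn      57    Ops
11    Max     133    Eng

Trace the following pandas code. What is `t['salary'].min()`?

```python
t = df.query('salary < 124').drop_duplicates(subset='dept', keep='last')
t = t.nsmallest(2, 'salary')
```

filter rows where salary < 124:
     name  salary   dept
0     Wes     112  Sales
1    Dana     113     HR
2   Quinn     108    Ops
3     Vic     109  Legal
4    Dana     119    Ops
6    Dana      67  Sales
8     Wes      89  Legal
9     Vic      48  Sales
10  Quinn      57    Ops
drop duplicate dept (keep=last):
     name  salary   dept
1    Dana     113     HR
8     Wes      89  Legal
9     Vic      48  Sales
10  Quinn      57    Ops
take 2 rows with smallest salary:
     name  salary   dept
9     Vic      48  Sales
10  Quinn      57    Ops

48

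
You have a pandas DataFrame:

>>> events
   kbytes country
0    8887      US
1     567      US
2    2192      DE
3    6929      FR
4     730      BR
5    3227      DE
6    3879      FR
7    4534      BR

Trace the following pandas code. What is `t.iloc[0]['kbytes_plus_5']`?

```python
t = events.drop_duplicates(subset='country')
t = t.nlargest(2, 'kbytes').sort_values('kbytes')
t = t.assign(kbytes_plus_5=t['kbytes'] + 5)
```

drop duplicate country (keep=first):
   kbytes country
0    8887      US
2    2192      DE
3    6929      FR
4     730      BR
take 2 rows with largest kbytes:
   kbytes country
0    8887      US
3    6929      FR
sort by kbytes:
   kbytes country
3    6929      FR
0    8887      US
add column kbytes_plus_5 = t['kbytes'] + 5:
   kbytes country  kbytes_plus_5
3    6929      FR           6934
0    8887      US           8892
Finally, value at position 0, column 'kbytes_plus_5' = 6934.

6934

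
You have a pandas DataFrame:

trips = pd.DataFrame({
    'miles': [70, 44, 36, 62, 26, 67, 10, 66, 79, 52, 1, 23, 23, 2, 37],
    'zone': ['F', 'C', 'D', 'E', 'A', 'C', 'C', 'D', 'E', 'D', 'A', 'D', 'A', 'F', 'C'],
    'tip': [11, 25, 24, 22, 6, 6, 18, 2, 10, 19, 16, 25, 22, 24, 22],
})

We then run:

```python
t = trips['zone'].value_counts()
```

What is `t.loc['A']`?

3

value_counts of zone:
zone
C    4
D    4
A    3
F    2
E    2
Name: count, dtype: int64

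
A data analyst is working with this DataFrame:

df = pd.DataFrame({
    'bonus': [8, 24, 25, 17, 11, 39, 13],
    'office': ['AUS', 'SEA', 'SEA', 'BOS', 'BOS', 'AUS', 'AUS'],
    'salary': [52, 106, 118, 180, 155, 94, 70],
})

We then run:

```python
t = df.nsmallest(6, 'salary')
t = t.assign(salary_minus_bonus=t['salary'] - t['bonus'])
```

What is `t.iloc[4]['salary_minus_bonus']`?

take 6 rows with smallest salary:
   bonus office  salary
0      8    AUS      52
6     13    AUS      70
5     39    AUS      94
1     24    SEA     106
2     25    SEA     118
4     11    BOS     155
add column salary_minus_bonus = t['salary'] - t['bonus']:
   bonus office  salary  salary_minus_bonus
0      8    AUS      52                  44
6     13    AUS      70                  57
5     39    AUS      94                  55
1     24    SEA     106                  82
2     25    SEA     118                  93
4     11    BOS     155                 144
Reading off the value at position 4, column 'salary_minus_bonus', we get 93.

93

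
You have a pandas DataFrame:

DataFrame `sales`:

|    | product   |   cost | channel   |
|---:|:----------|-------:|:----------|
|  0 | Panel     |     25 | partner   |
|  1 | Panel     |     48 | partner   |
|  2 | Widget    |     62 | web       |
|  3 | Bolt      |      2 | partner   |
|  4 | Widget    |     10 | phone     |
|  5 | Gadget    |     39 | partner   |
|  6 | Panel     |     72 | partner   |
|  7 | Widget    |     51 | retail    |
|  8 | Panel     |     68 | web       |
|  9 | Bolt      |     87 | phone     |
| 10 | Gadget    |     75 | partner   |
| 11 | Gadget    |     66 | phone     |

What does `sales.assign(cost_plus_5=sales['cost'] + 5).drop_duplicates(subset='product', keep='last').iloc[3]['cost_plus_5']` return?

add column cost_plus_5 = sales['cost'] + 5:
   product  cost  channel  cost_plus_5
0    Panel    25  partner           30
1    Panel    48  partner           53
2   Widget    62      web           67
3     Bolt     2  partner            7
4   Widget    10    phone           15
5   Gadget    39  partner           44
6    Panel    72  partner           77
7   Widget    51   retail           56
8    Panel    68      web           73
9     Bolt    87    phone           92
10  Gadget    75  partner           80
11  Gadget    66    phone           71
drop duplicate product (keep=last):
   product  cost channel  cost_plus_5
7   Widget    51  retail           56
8    Panel    68     web           73
9     Bolt    87   phone           92
11  Gadget    66   phone           71
Finally, value at position 3, column 'cost_plus_5' = 71.

71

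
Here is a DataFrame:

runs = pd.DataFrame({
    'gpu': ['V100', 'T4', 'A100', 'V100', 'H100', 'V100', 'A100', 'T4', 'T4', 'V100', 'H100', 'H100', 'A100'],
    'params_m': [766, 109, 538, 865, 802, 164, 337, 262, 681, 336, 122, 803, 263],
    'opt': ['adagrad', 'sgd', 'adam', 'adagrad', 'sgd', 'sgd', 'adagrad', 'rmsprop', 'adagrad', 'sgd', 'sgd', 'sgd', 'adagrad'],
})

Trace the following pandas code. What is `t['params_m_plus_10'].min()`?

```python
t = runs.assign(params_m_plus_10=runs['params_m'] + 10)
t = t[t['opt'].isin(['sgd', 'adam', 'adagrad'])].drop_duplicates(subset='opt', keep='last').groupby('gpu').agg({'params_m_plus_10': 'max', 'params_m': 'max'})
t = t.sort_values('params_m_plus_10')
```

add column params_m_plus_10 = runs['params_m'] + 10:
     gpu  params_m      opt  params_m_plus_10
0   V100       766  adagrad               776
1     T4       109      sgd               119
2   A100       538     adam               548
3   V100       865  adagrad               875
4   H100       802      sgd               812
5   V100       164      sgd               174
6   A100       337  adagrad               347
7     T4       262  rmsprop               272
8     T4       681  adagrad               691
9   V100       336      sgd               346
10  H100       122      sgd               132
11  H100       803      sgd               813
12  A100       263  adagrad               273
filter rows where opt in ['sgd', 'adam', 'adagrad']:
     gpu  params_m      opt  params_m_plus_10
0   V100       766  adagrad               776
1     T4       109      sgd               119
2   A100       538     adam               548
3   V100       865  adagrad               875
4   H100       802      sgd               812
5   V100       164      sgd               174
6   A100       337  adagrad               347
8     T4       681  adagrad               691
9   V100       336      sgd               346
10  H100       122      sgd               132
11  H100       803      sgd               813
12  A100       263  adagrad               273
drop duplicate opt (keep=last):
     gpu  params_m      opt  params_m_plus_10
2   A100       538     adam               548
11  H100       803      sgd               813
12  A100       263  adagrad               273
group by gpu: max(params_m_plus_10), max(params_m):
      params_m_plus_10  params_m
gpu                             
A100               548       538
H100               813       803
sort by params_m_plus_10:
      params_m_plus_10  params_m
gpu                             
A100               548       538
H100               813       803

548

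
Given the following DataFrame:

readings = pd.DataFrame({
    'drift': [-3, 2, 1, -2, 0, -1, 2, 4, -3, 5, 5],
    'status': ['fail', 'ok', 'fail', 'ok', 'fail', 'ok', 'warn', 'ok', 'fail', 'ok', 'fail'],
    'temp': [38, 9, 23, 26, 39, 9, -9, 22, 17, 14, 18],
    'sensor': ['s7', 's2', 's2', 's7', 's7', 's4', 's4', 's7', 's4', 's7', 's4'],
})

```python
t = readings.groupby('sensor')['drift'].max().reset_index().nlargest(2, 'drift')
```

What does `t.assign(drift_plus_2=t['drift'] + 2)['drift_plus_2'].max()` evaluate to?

group by sensor, max of drift:
sensor
s2    2
s4    5
s7    5
Name: drift, dtype: int64
reset_index():
  sensor  drift
0     s2      2
1     s4      5
2     s7      5
take 2 rows with largest drift:
  sensor  drift
1     s4      5
2     s7      5
add column drift_plus_2 = t['drift'] + 2:
  sensor  drift  drift_plus_2
1     s4      5             7
2     s7      5             7

7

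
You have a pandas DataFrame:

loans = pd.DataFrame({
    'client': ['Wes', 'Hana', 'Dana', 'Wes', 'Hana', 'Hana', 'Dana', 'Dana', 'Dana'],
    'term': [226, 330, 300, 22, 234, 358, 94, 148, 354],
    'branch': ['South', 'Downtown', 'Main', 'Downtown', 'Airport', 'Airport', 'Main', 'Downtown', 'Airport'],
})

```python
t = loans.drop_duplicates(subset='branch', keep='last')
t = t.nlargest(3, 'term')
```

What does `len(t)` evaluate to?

drop duplicate branch (keep=last):
  client  term    branch
0    Wes   226     South
6   Dana    94      Main
7   Dana   148  Downtown
8   Dana   354   Airport
take 3 rows with largest term:
  client  term    branch
8   Dana   354   Airport
0    Wes   226     South
7   Dana   148  Downtown
Then the number of rows: 3

3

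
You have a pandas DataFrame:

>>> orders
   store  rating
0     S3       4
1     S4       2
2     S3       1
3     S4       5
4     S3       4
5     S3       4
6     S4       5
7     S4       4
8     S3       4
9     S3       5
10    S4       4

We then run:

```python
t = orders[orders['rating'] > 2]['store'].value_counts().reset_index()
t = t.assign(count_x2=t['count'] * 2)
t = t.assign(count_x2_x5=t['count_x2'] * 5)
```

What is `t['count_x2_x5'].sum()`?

filter rows where rating > 2:
   store  rating
0     S3       4
3     S4       5
4     S3       4
5     S3       4
6     S4       5
7     S4       4
8     S3       4
9     S3       5
10    S4       4
value_counts of store:
store
S3    5
S4    4
Name: count, dtype: int64
reset_index():
  store  count
0    S3      5
1    S4      4
add column count_x2 = t['count'] * 2:
  store  count  count_x2
0    S3      5        10
1    S4      4         8
add column count_x2_x5 = t['count_x2'] * 5:
  store  count  count_x2  count_x2_x5
0    S3      5        10           50
1    S4      4         8           40
So sum() = 90.

90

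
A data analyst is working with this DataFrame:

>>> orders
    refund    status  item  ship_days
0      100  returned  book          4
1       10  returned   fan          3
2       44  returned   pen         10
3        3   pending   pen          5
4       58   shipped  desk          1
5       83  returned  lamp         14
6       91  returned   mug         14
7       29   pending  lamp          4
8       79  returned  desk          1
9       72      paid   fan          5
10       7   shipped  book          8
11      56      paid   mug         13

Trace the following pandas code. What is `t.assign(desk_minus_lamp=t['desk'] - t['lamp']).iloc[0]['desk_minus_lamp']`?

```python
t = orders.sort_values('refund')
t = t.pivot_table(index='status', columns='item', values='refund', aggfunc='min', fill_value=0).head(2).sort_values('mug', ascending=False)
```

sort by refund:
    refund    status  item  ship_days
3        3   pending   pen          5
10       7   shipped  book          8
1       10  returned   fan          3
7       29   pending  lamp          4
2       44  returned   pen         10
11      56      paid   mug         13
4       58   shipped  desk          1
9       72      paid   fan          5
8       79  returned  desk          1
5       83  returned  lamp         14
6       91  returned   mug         14
0      100  returned  book          4
pivot: rows=status, cols=item, min(refund):
item      book  desk  fan  lamp  mug  pen
status                                   
paid         0     0   72     0   56    0
pending      0     0    0    29    0    3
returned   100    79   10    83   91   44
shipped      7    58    0     0    0    0
take first 2 rows:
item     book  desk  fan  lamp  mug  pen
status                                  
paid        0     0   72     0   56    0
pending     0     0    0    29    0    3
sort by mug descending:
item     book  desk  fan  lamp  mug  pen
status                                  
paid        0     0   72     0   56    0
pending     0     0    0    29    0    3
add column desk_minus_lamp = t['desk'] - t['lamp']:
item     book  desk  fan  lamp  mug  pen  desk_minus_lamp
status                                                   
paid        0     0   72     0   56    0                0
pending     0     0    0    29    0    3              -29
value at position 0, column 'desk_minus_lamp' → 0

0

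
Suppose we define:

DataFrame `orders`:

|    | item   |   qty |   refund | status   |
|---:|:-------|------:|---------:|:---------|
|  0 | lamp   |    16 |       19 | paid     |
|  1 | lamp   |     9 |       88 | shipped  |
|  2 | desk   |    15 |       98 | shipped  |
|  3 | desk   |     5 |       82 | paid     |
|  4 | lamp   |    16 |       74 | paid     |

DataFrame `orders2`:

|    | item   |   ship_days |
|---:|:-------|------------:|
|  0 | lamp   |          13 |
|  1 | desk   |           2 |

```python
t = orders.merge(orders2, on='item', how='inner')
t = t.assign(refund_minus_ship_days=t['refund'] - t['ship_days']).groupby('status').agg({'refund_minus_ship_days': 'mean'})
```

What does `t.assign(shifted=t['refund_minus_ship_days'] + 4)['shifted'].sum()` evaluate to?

142.5

merge on 'item' (how='inner') → 5 rows:
   item  qty  refund   status  ship_days
0  lamp   16      19     paid         13
1  lamp    9      88  shipped         13
2  desk   15      98  shipped          2
3  desk    5      82     paid          2
4  lamp   16      74     paid         13
add column refund_minus_ship_days = t['refund'] - t['ship_days']:
   item  qty  refund   status  ship_days  refund_minus_ship_days
0  lamp   16      19     paid         13                       6
1  lamp    9      88  shipped         13                      75
2  desk   15      98  shipped          2                      96
3  desk    5      82     paid          2                      80
4  lamp   16      74     paid         13                      61
group by status, mean of refund_minus_ship_days:
         refund_minus_ship_days
status                         
paid                       49.0
shipped                    85.5
add column shifted = t['refund_minus_ship_days'] + 4:
         refund_minus_ship_days  shifted
status                                  
paid                       49.0     53.0
shipped                    85.5     89.5
Then the sum of column 'shifted': 142.5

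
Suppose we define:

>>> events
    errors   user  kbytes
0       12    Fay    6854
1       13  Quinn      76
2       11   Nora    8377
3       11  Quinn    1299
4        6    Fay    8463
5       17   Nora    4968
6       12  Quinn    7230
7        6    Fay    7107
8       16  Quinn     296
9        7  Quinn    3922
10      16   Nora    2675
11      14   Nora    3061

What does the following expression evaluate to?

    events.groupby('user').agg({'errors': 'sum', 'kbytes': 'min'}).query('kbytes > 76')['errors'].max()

group by user: sum(errors), min(kbytes):
       errors  kbytes
user                 
Fay        24    6854
Nora       58    2675
Quinn      59      76
filter rows where kbytes > 76:
      errors  kbytes
user                
Fay       24    6854
Nora      58    2675
Finally, max of column 'errors' = 58.

58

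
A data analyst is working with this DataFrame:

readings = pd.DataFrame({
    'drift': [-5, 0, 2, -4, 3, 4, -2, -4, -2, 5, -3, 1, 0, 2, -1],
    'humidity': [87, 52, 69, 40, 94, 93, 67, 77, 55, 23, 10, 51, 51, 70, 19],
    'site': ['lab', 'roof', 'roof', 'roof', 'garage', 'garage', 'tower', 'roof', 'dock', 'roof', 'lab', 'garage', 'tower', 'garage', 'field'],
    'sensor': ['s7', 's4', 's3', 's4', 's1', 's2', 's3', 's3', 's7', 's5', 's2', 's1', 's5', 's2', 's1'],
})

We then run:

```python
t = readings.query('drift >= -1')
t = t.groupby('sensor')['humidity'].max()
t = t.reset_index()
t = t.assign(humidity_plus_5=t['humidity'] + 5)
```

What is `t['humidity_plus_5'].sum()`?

384

filter rows where drift >= -1:
    drift  humidity    site sensor
1       0        52    roof     s4
2       2        69    roof     s3
4       3        94  garage     s1
5       4        93  garage     s2
9       5        23    roof     s5
11      1        51  garage     s1
12      0        51   tower     s5
13      2        70  garage     s2
14     -1        19   field     s1
group by sensor, max of humidity:
sensor
s1    94
s2    93
s3    69
s4    52
s5    51
Name: humidity, dtype: int64
reset_index():
  sensor  humidity
0     s1        94
1     s2        93
2     s3        69
3     s4        52
4     s5        51
add column humidity_plus_5 = t['humidity'] + 5:
  sensor  humidity  humidity_plus_5
0     s1        94               99
1     s2        93               98
2     s3        69               74
3     s4        52               57
4     s5        51               56
The sum of column 'humidity_plus_5' is 384.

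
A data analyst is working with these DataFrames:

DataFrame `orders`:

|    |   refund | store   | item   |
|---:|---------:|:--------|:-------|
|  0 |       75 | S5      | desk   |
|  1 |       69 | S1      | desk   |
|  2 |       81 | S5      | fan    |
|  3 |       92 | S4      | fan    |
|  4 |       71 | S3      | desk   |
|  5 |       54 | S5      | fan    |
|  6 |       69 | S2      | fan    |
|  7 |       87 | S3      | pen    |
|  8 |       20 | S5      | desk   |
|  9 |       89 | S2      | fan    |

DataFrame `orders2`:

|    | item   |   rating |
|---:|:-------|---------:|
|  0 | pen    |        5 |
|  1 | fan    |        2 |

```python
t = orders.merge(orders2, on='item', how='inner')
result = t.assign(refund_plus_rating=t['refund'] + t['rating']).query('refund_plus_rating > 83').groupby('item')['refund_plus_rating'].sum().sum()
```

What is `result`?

277

merge on 'item' (how='inner') → 6 rows:
   refund store item  rating
0      81    S5  fan       2
1      92    S4  fan       2
2      54    S5  fan       2
3      69    S2  fan       2
4      87    S3  pen       5
5      89    S2  fan       2
add column refund_plus_rating = t['refund'] + t['rating']:
   refund store item  rating  refund_plus_rating
0      81    S5  fan       2                  83
1      92    S4  fan       2                  94
2      54    S5  fan       2                  56
3      69    S2  fan       2                  71
4      87    S3  pen       5                  92
5      89    S2  fan       2                  91
filter rows where refund_plus_rating > 83:
   refund store item  rating  refund_plus_rating
1      92    S4  fan       2                  94
4      87    S3  pen       5                  92
5      89    S2  fan       2                  91
group by item, sum of refund_plus_rating:
item
fan    185
pen     92
Name: refund_plus_rating, dtype: int64
The sum of the resulting series is 277.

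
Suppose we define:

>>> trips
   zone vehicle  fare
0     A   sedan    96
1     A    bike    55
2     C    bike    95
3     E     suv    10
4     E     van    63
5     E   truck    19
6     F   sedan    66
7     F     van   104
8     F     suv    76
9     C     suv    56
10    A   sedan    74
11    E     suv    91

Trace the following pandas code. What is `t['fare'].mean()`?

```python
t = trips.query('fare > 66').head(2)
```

filter rows where fare > 66:
   zone vehicle  fare
0     A   sedan    96
2     C    bike    95
7     F     van   104
8     F     suv    76
10    A   sedan    74
11    E     suv    91
take first 2 rows:
  zone vehicle  fare
0    A   sedan    96
2    C    bike    95
Reading off the mean of column 'fare', we get 95.5.

95.5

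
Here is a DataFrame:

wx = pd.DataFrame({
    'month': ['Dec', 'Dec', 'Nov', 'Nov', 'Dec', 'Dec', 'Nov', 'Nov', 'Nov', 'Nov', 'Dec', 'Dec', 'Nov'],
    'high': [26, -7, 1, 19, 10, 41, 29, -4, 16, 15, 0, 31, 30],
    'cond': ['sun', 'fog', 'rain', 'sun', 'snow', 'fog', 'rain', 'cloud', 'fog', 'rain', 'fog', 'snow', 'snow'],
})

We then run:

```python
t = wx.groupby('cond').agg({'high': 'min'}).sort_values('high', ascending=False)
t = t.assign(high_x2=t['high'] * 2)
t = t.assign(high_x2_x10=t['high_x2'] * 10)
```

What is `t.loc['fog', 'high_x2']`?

group by cond, min of high:
       high
cond       
cloud    -4
fog      -7
rain      1
snow     10
sun      19
sort by high descending:
       high
cond       
sun      19
snow     10
rain      1
cloud    -4
fog      -7
add column high_x2 = t['high'] * 2:
       high  high_x2
cond                
sun      19       38
snow     10       20
rain      1        2
cloud    -4       -8
fog      -7      -14
add column high_x2_x10 = t['high_x2'] * 10:
       high  high_x2  high_x2_x10
cond                             
sun      19       38          380
snow     10       20          200
rain      1        2           20
cloud    -4       -8          -80
fog      -7      -14         -140

-14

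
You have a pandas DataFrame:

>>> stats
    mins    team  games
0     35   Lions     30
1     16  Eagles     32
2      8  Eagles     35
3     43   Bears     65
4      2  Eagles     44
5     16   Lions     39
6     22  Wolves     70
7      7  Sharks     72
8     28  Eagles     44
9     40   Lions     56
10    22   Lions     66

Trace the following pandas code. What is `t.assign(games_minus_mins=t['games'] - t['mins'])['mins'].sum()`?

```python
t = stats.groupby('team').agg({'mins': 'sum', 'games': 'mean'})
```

group by team: sum(mins), mean(games):
        mins  games
team               
Bears     43  65.00
Eagles    54  38.75
Lions    113  47.75
Sharks     7  72.00
Wolves    22  70.00
add column games_minus_mins = t['games'] - t['mins']:
        mins  games  games_minus_mins
team                                 
Bears     43  65.00             22.00
Eagles    54  38.75            -15.25
Lions    113  47.75            -65.25
Sharks     7  72.00             65.00
Wolves    22  70.00             48.00

239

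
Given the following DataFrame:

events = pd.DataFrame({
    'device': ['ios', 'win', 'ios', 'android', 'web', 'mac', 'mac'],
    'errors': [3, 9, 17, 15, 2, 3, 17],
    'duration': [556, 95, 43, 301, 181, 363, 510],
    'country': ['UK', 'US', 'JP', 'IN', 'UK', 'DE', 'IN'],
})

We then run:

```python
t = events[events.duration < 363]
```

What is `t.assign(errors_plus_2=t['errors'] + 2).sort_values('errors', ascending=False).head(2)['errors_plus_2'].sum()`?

36

filter rows where duration < 363:
    device  errors  duration country
1      win       9        95      US
2      ios      17        43      JP
3  android      15       301      IN
4      web       2       181      UK
add column errors_plus_2 = t['errors'] + 2:
    device  errors  duration country  errors_plus_2
1      win       9        95      US             11
2      ios      17        43      JP             19
3  android      15       301      IN             17
4      web       2       181      UK              4
sort by errors descending:
    device  errors  duration country  errors_plus_2
2      ios      17        43      JP             19
3  android      15       301      IN             17
1      win       9        95      US             11
4      web       2       181      UK              4
take first 2 rows:
    device  errors  duration country  errors_plus_2
2      ios      17        43      JP             19
3  android      15       301      IN             17
sum of column 'errors_plus_2' → 36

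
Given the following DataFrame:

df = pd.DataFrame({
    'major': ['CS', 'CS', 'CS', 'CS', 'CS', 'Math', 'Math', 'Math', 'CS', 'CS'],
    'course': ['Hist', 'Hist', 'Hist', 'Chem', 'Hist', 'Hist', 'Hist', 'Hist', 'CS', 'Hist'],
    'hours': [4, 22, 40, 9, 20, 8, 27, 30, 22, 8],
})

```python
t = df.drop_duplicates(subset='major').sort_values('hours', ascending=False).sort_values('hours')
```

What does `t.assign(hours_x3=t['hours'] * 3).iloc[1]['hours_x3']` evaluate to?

24

drop duplicate major (keep=first):
  major course  hours
0    CS   Hist      4
5  Math   Hist      8
sort by hours descending:
  major course  hours
5  Math   Hist      8
0    CS   Hist      4
sort by hours:
  major course  hours
0    CS   Hist      4
5  Math   Hist      8
add column hours_x3 = t['hours'] * 3:
  major course  hours  hours_x3
0    CS   Hist      4        12
5  Math   Hist      8        24
Taking the value at position 1, column 'hours_x3' gives 24.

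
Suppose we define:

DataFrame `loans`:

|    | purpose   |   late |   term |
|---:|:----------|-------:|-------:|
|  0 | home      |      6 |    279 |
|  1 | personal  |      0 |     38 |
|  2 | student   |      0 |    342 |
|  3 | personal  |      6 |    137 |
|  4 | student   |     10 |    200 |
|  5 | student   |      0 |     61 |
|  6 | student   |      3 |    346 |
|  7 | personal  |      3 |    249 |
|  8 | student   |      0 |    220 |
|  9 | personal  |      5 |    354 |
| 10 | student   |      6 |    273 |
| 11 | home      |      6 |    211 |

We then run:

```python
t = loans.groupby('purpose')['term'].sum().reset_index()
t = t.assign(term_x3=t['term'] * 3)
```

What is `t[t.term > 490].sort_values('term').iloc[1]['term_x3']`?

group by purpose, sum of term:
purpose
home         490
personal     778
student     1442
Name: term, dtype: int64
reset_index():
    purpose  term
0      home   490
1  personal   778
2   student  1442
add column term_x3 = t['term'] * 3:
    purpose  term  term_x3
0      home   490     1470
1  personal   778     2334
2   student  1442     4326
filter rows where term > 490:
    purpose  term  term_x3
1  personal   778     2334
2   student  1442     4326
sort by term:
    purpose  term  term_x3
1  personal   778     2334
2   student  1442     4326

4326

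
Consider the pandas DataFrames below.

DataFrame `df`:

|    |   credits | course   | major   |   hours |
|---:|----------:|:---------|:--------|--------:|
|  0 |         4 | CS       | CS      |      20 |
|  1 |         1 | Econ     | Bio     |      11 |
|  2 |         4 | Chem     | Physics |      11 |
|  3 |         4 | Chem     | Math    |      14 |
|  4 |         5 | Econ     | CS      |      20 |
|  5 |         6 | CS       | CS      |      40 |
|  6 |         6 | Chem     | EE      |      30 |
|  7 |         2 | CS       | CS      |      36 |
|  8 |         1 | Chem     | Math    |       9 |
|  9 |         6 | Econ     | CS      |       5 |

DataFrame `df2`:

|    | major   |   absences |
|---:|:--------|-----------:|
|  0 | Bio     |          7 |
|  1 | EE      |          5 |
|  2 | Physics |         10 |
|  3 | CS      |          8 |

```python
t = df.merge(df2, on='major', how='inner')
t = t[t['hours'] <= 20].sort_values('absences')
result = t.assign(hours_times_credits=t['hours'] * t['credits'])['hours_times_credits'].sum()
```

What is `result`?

265

merge on 'major' (how='inner') → 8 rows:
   credits course    major  hours  absences
0        4     CS       CS     20         8
1        1   Econ      Bio     11         7
2        4   Chem  Physics     11        10
3        5   Econ       CS     20         8
4        6     CS       CS     40         8
5        6   Chem       EE     30         5
6        2     CS       CS     36         8
7        6   Econ       CS      5         8
filter rows where hours <= 20:
   credits course    major  hours  absences
0        4     CS       CS     20         8
1        1   Econ      Bio     11         7
2        4   Chem  Physics     11        10
3        5   Econ       CS     20         8
7        6   Econ       CS      5         8
sort by absences:
   credits course    major  hours  absences
1        1   Econ      Bio     11         7
0        4     CS       CS     20         8
3        5   Econ       CS     20         8
7        6   Econ       CS      5         8
2        4   Chem  Physics     11        10
add column hours_times_credits = t['hours'] * t['credits']:
   credits course    major  hours  absences  hours_times_credits
1        1   Econ      Bio     11         7                   11
0        4     CS       CS     20         8                   80
3        5   Econ       CS     20         8                  100
7        6   Econ       CS      5         8                   30
2        4   Chem  Physics     11        10                   44
Then the sum of column 'hours_times_credits': 265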